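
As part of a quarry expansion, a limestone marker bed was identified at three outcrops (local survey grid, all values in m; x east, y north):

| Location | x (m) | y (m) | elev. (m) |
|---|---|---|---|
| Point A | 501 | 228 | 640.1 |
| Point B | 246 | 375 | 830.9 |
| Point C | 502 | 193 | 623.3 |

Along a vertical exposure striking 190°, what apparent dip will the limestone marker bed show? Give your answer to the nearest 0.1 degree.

20.6°

Let the plane be z = a·x + b·y + c.
Point B−Point A: −255a + 147b = 190.8;  Point C−Point A: 1a − 35b = −16.8.
Solving gives a = −0.47943, b = 0.46630.
Unit vector along 190° is (sin 190°, cos 190°) = (-0.1736, -0.9848).
Slope in that direction = a·(-0.1736) + b·(-0.9848) = −0.37597.
Apparent dip = arctan|0.37597| = 20.6° (true dip is 33.8°, so apparent ≤ true as expected).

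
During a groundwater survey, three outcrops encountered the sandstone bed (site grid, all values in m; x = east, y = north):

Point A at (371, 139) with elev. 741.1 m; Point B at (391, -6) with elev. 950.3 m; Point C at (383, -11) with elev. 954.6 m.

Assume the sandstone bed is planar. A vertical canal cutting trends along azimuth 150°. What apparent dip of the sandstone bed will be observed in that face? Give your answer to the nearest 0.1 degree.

Two edge vectors: Point A→Point B = (20, -145, 209.2), Point A→Point C = (12, -150, 213.5).
Normal n = (Point A→Point B) × (Point A→Point C) = (422.5, -1759.6, -1260).
So ∂z/∂x = −n_x/n_z = 0.33532 and ∂z/∂y = −n_y/n_z = −1.39651.
Unit vector along 150° is (sin 150°, cos 150°) = (0.5000, -0.8660).
Slope in that direction = a·(0.5000) + b·(-0.8660) = 1.37707.
Apparent dip = arctan|1.37707| = 54.0° (true dip is 55.2°, so apparent ≤ true as expected).

54.0°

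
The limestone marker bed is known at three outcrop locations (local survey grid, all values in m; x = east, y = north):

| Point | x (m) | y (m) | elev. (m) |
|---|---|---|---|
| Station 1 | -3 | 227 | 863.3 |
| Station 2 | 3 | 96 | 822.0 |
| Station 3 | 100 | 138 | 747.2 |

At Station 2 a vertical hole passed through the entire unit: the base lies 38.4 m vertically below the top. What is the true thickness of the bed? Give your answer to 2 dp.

28.10 m

Two edge vectors: Station 1→Station 2 = (6, -131, -41.3), Station 1→Station 3 = (103, -89, -116.1).
Normal n = (Station 1→Station 2) × (Station 1→Station 3) = (11533.4, -3557.3, 12959).
So ∂z/∂x = −n_x/n_z = −0.88999 and ∂z/∂y = −n_y/n_z = 0.27450.
|∇z| = √(a²+b²) = 0.93136, so dip δ = arctan(0.93136) = 42.96°.
True thickness = vertical thickness × cos δ = 38.4 × cos 42.96° = 28.10 m.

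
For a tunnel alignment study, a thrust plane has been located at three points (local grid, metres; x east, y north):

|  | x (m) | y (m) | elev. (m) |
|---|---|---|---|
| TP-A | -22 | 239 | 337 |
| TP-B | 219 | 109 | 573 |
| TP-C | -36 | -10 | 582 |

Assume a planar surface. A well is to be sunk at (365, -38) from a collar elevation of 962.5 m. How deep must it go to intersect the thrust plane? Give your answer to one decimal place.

Let the plane be z = a·x + b·y + c.
TP-B−TP-A: 241a − 130b = 236;  TP-C−TP-A: −14a − 249b = 245.
Solving gives a = 0.43530, b = −1.00841.
Then c = 337 − a·-22 − b·239 = 587.59.
At (365, -38): z_contact = 158.88 + 38.32 + 587.59 = 784.79 m.
Depth below ground = 962.5 − 784.79 = 177.7 m.

177.7 m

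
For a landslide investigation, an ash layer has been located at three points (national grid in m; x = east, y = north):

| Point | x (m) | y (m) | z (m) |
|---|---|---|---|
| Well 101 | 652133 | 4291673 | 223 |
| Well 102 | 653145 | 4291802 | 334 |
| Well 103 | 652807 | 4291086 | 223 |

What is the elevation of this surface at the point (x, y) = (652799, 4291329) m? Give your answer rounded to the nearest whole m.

Let the plane be z = a·x + b·y + c.
Well 102−Well 101: 1012a + 129b = 111;  Well 103−Well 101: 674a − 587b = 0.
Solving gives a = 0.09567982, b = 0.10986064.
Then c = 223 − a·652133 − b·4291673 = −533658.93.
At (652799, 4291329): z = 62459.7 + 471448.2 − 533658.93 = 248.9 m.

249 m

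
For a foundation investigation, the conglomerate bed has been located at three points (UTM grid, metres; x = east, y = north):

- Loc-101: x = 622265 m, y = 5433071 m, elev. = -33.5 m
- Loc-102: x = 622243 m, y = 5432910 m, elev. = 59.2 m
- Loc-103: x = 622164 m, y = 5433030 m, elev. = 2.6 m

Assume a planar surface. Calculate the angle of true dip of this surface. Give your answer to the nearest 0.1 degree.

29.8°

Two edge vectors: Loc-101→Loc-102 = (-22, -161, 92.7), Loc-101→Loc-103 = (-101, -41, 36.1).
Normal n = (Loc-101→Loc-102) × (Loc-101→Loc-103) = (-2011.4, -8568.5, -15359).
So ∂z/∂x = −n_x/n_z = −0.13096 and ∂z/∂y = −n_y/n_z = −0.55788.
Gradient magnitude |∇z| = √(a² + b²) = √(0.01715 + 0.31123) = 0.57305.
True dip = arctan(0.57305) = 29.8°, dipping toward NNE (azimuth ≈ 013°).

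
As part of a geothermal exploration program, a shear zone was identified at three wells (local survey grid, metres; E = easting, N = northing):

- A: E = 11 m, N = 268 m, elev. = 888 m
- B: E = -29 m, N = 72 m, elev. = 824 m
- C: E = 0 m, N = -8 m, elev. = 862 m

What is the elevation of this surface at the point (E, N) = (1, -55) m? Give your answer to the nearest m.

Two edge vectors: A→B = (-40, -196, -64), A→C = (-11, -276, -26).
Normal n = (A→B) × (A→C) = (-12568, -336, 8884).
So ∂z/∂E = −n_x/n_z = 1.41468 and ∂z/∂N = −n_y/n_z = 0.03782.
Intercept c from A: 888 − 15.56 − 10.14 = 862.30.
At (1, -55): z = 1.4 − 2.1 + 862.30 = 861.6 m.

862 m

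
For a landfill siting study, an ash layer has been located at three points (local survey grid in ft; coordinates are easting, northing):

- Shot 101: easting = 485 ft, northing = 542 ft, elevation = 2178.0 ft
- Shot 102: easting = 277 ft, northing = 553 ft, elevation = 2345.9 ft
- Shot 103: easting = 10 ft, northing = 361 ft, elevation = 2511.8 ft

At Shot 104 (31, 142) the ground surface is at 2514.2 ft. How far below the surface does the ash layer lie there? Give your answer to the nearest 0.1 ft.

71.8 ft

Let the plane be z = a·easting + b·northing + c.
Shot 102−Shot 101: −208a + 11b = 167.9;  Shot 103−Shot 101: −475a − 181b = 333.8.
Solving gives a = −0.79448, b = 0.24076.
Then c = 2178 − a·485 − b·542 = 2432.83.
At (31, 142): z_contact = −24.63 + 34.19 + 2432.83 = 2442.39 ft.
Depth below ground = 2514.2 − 2442.39 = 71.8 ft.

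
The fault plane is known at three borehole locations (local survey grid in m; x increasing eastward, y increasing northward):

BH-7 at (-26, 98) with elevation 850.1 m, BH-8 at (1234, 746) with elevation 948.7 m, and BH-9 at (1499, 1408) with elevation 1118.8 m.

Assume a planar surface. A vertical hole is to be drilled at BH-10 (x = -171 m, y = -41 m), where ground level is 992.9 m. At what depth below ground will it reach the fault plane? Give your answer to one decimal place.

Let the plane be z = a·x + b·y + c.
BH-8−BH-7: 1260a + 648b = 98.6;  BH-9−BH-7: 1525a + 1310b = 268.7.
Solving gives a = −0.067862, b = 0.284114.
Then c = 850.1 − a·-26 − b·98 = 820.49.
At (-171, -41): z_contact = 11.60 − 11.65 + 820.49 = 820.45 m.
Depth below ground = 992.9 − 820.45 = 172.5 m.

172.5 m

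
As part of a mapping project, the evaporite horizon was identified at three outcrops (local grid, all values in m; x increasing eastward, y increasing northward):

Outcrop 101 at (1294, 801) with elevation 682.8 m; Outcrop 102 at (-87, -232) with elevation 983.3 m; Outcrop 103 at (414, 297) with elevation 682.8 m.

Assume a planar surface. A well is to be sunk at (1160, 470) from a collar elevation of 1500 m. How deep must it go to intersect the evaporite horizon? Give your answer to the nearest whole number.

Two edge vectors: Outcrop 101→Outcrop 102 = (-1381, -1033, 300.5), Outcrop 101→Outcrop 103 = (-880, -504, 0).
Normal n = (Outcrop 101→Outcrop 102) × (Outcrop 101→Outcrop 103) = (151452, -264440, -213016).
So ∂z/∂x = −n_x/n_z = 0.71099 and ∂z/∂y = −n_y/n_z = −1.24141.
Intercept c from Outcrop 101: 682.8 − 920.02 + 994.37 = 757.15.
At (1160, 470): z_contact = 824.7 − 583.5 + 757.15 = 998.4 m.
Depth below ground = 1500 − 998.4 = 502 m.

502 m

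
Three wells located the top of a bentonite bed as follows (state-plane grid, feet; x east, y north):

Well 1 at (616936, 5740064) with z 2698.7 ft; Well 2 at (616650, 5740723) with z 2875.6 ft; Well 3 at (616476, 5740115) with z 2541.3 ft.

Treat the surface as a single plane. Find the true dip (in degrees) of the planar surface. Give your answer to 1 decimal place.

30.4°

Two edge vectors: Well 1→Well 2 = (-286, 659, 176.9), Well 1→Well 3 = (-460, 51, -157.4).
Normal n = (Well 1→Well 2) × (Well 1→Well 3) = (-112748.5, -126390.4, 288554).
So ∂z/∂x = −n_x/n_z = 0.39074 and ∂z/∂y = −n_y/n_z = 0.43801.
Gradient magnitude |∇z| = √(a² + b²) = √(0.15267 + 0.19186) = 0.58697.
True dip = arctan(0.58697) = 30.4°, dipping toward SW (azimuth ≈ 222°).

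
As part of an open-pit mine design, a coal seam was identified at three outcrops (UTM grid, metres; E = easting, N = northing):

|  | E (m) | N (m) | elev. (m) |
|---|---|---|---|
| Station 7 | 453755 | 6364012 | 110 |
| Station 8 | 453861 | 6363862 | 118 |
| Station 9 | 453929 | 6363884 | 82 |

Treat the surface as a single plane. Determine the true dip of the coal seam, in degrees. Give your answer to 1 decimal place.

28.5°

Two edge vectors: Station 7→Station 8 = (106, -150, 8), Station 7→Station 9 = (174, -128, -28).
Normal n = (Station 7→Station 8) × (Station 7→Station 9) = (5224, 4360, 12532).
So ∂z/∂E = −n_x/n_z = −0.41685 and ∂z/∂N = −n_y/n_z = −0.34791.
Gradient magnitude |∇z| = √(a² + b²) = √(0.17377 + 0.12104) = 0.54296.
True dip = arctan(0.54296) = 28.5°, dipping toward NE (azimuth ≈ 050°).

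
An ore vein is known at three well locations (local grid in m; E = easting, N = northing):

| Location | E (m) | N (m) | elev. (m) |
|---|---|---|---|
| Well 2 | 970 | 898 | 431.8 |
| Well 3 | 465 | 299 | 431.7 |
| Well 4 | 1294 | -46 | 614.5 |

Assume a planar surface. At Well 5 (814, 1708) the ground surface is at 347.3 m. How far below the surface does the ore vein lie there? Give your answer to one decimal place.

52.3 m

Let the plane be z = a·E + b·N + c.
Well 3−Well 2: −505a − 599b = −0.1;  Well 4−Well 2: 324a − 944b = 182.7.
Solving gives a = 0.163286, b = −0.137495.
Then c = 431.8 − a·970 − b·898 = 396.88.
At (814, 1708): z_contact = 132.91 − 234.84 + 396.88 = 294.96 m.
Depth below ground = 347.3 − 294.96 = 52.3 m.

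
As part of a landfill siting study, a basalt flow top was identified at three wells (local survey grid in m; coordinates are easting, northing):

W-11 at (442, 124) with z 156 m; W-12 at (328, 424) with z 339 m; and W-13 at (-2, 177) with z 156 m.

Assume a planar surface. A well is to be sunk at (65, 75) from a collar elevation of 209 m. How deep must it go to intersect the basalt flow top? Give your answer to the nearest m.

Two edge vectors: W-11→W-12 = (-114, 300, 183), W-11→W-13 = (-444, 53, 0).
Normal n = (W-11→W-12) × (W-11→W-13) = (-9699, -81252, 127158).
So ∂z/∂easting = −n_x/n_z = 0.07628 and ∂z/∂northing = −n_y/n_z = 0.63898.
Intercept c from W-11: 156 − 33.71 − 79.23 = 43.05.
At (65, 75): z_contact = 5.0 + 47.9 + 43.05 = 95.9 m.
Depth below ground = 209 − 95.9 = 113 m.

113 m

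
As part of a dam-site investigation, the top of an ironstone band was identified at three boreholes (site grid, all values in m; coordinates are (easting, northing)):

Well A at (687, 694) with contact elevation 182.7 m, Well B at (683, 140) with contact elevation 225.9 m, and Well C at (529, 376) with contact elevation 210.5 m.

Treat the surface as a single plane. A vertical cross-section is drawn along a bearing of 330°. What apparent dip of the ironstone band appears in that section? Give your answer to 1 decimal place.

Two edge vectors: Well A→Well B = (-4, -554, 43.2), Well A→Well C = (-158, -318, 27.8).
Normal n = (Well A→Well B) × (Well A→Well C) = (-1663.6, -6714.4, -86260).
So ∂z/∂E = −n_x/n_z = −0.01929 and ∂z/∂N = −n_y/n_z = −0.07784.
Unit vector along 330° is (sin 330°, cos 330°) = (-0.5000, 0.8660).
Slope in that direction = a·(-0.5000) + b·(0.8660) = −0.05777.
Apparent dip = arctan|0.05777| = 3.3° (true dip is 4.6°, so apparent ≤ true as expected).

3.3°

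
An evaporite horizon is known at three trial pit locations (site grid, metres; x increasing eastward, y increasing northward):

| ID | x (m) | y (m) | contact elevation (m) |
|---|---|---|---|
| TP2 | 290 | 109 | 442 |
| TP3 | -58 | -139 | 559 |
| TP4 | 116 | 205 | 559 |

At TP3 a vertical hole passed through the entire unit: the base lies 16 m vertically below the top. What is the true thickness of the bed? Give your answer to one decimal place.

13.8 m

Two edge vectors: TP2→TP3 = (-348, -248, 117), TP2→TP4 = (-174, 96, 117).
Normal n = (TP2→TP3) × (TP2→TP4) = (-40248, 20358, -76560).
So ∂z/∂x = −n_x/n_z = −0.52571 and ∂z/∂y = −n_y/n_z = 0.26591.
|∇z| = √(a²+b²) = 0.58913, so dip δ = arctan(0.58913) = 30.50°.
True thickness = vertical thickness × cos δ = 16 × cos 30.50° = 13.8 m.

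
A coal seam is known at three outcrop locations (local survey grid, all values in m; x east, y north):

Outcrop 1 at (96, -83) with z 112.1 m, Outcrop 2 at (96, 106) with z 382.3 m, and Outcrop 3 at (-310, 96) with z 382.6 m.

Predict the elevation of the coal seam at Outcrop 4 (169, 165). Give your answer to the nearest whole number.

Two edge vectors: Outcrop 1→Outcrop 2 = (0, 189, 270.2), Outcrop 1→Outcrop 3 = (-406, 179, 270.5).
Normal n = (Outcrop 1→Outcrop 2) × (Outcrop 1→Outcrop 3) = (2758.7, -109701.2, 76734).
So ∂z/∂x = −n_x/n_z = −0.03595 and ∂z/∂y = −n_y/n_z = 1.42963.
Intercept c from Outcrop 1: 112.1 + 3.45 + 118.66 = 234.21.
At (169, 165): z = −6.1 + 235.9 + 234.21 = 464.0 m.

464 m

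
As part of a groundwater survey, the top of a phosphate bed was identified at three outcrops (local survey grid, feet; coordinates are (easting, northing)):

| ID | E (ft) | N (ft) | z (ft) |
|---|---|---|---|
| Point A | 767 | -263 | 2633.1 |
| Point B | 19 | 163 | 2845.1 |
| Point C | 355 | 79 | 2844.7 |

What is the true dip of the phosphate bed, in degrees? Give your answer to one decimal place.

42.3°

Two edge vectors: Point A→Point B = (-748, 426, 212), Point A→Point C = (-412, 342, 211.6).
Normal n = (Point A→Point B) × (Point A→Point C) = (17637.6, 70932.8, -80304).
So ∂z/∂E = −n_x/n_z = 0.21964 and ∂z/∂N = −n_y/n_z = 0.88330.
Gradient magnitude |∇z| = √(a² + b²) = √(0.04824 + 0.78022) = 0.91020.
True dip = arctan(0.91020) = 42.3°, dipping toward SSW (azimuth ≈ 194°).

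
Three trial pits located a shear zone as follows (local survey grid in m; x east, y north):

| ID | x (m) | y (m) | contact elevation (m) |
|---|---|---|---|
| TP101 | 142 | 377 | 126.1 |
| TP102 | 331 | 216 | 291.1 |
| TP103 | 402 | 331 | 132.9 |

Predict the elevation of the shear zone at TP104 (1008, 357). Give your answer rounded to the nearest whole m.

-18 m

Two edge vectors: TP101→TP102 = (189, -161, 165), TP101→TP103 = (260, -46, 6.8).
Normal n = (TP101→TP102) × (TP101→TP103) = (6495.2, 41614.8, 33166).
So ∂z/∂x = −n_x/n_z = −0.19584 and ∂z/∂y = −n_y/n_z = −1.25474.
Intercept c from TP101: 126.1 + 27.81 + 473.04 = 626.95.
At (1008, 357): z = −197.4 − 447.9 + 626.95 = -18.4 m.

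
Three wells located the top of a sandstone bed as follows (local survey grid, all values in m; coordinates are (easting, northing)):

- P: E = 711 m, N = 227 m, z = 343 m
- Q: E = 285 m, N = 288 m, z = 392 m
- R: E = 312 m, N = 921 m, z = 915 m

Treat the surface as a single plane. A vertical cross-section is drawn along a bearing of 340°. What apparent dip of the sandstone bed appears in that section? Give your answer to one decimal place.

37.8°

Two edge vectors: P→Q = (-426, 61, 49), P→R = (-399, 694, 572).
Normal n = (P→Q) × (P→R) = (886, 224121, -271305).
So ∂z/∂E = −n_x/n_z = 0.00327 and ∂z/∂N = −n_y/n_z = 0.82609.
Unit vector along 340° is (sin 340°, cos 340°) = (-0.3420, 0.9397).
Slope in that direction = a·(-0.3420) + b·(0.9397) = 0.77515.
Apparent dip = arctan|0.77515| = 37.8° (true dip is 39.6°, so apparent ≤ true as expected).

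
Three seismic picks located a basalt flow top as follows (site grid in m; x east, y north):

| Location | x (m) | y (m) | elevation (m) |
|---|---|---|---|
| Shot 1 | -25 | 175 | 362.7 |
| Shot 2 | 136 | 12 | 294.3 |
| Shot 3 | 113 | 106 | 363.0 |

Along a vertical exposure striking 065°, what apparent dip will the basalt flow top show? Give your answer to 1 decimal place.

36.2°

Let the plane be z = a·x + b·y + c.
Shot 2−Shot 1: 161a − 163b = −68.4;  Shot 3−Shot 1: 138a − 69b = 0.3.
Solving gives a = 0.41884, b = 0.83333.
Unit vector along 065° is (sin 65°, cos 65°) = (0.9063, 0.4226).
Slope in that direction = a·(0.9063) + b·(0.4226) = 0.73178.
Apparent dip = arctan|0.73178| = 36.2° (true dip is 43.0°, so apparent ≤ true as expected).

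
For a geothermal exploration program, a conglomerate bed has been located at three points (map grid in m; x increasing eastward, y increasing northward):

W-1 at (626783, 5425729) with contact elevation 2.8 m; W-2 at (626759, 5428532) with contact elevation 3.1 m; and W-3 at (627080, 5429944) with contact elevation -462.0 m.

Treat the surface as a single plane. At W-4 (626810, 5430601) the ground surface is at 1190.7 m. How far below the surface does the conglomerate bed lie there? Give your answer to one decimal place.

Two edge vectors: W-1→W-2 = (-24, 2803, 0.3), W-1→W-3 = (297, 4215, -464.8).
Normal n = (W-1→W-2) × (W-1→W-3) = (-1304098.9, -11066.1, -933651).
So ∂z/∂x = −n_x/n_z = −1.396773420 and ∂z/∂y = −n_y/n_z = −0.011852502.
Intercept c from W-1: 2.8 + 875473.83 + 64308.46 = 939785.10.
At (626810, 5430601): z_contact = −875511.55 − 64366.21 + 939785.10 = -92.66 m.
Depth below ground = 1190.7 − (-92.66) = 1283.4 m.

1283.4 m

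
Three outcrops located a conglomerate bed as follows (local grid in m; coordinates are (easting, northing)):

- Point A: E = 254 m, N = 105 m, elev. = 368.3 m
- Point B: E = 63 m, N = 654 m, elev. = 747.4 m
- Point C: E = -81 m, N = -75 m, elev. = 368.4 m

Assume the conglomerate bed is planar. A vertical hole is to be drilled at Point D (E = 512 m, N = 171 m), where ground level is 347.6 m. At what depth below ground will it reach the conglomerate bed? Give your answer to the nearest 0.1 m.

21.6 m

Two edge vectors: Point A→Point B = (-191, 549, 379.1), Point A→Point C = (-335, -180, 0.1).
Normal n = (Point A→Point B) × (Point A→Point C) = (68292.9, -126979.4, 218295).
So ∂z/∂E = −n_x/n_z = −0.31285 and ∂z/∂N = −n_y/n_z = 0.58169.
Intercept c from Point A: 368.3 + 79.46 − 61.08 = 386.69.
At (512, 171): z_contact = −160.18 + 99.47 + 386.69 = 325.98 m.
Depth below ground = 347.6 − 325.98 = 21.6 m.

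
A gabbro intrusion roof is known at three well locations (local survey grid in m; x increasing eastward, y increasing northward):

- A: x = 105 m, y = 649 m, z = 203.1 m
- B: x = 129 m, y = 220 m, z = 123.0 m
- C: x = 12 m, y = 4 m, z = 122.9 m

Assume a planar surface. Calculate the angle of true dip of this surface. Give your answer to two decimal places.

Let the plane be z = a·x + b·y + c.
B−A: 24a − 429b = −80.1;  C−A: −93a − 645b = −80.2.
Solving gives a = −0.31166, b = 0.16928.
Gradient magnitude |∇z| = √(a² + b²) = √(0.09713 + 0.02865) = 0.35466.
True dip = arctan(0.35466) = 19.53°, dipping toward ESE (azimuth ≈ 119°).

19.53°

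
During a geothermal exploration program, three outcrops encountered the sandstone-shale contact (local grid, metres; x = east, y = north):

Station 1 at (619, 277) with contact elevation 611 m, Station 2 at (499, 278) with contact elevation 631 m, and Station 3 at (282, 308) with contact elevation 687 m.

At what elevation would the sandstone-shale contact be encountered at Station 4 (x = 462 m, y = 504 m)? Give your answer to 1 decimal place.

795.9 m

Two edge vectors: Station 1→Station 2 = (-120, 1, 20), Station 1→Station 3 = (-337, 31, 76).
Normal n = (Station 1→Station 2) × (Station 1→Station 3) = (-544, 2380, -3383).
So ∂z/∂x = −n_x/n_z = −0.16080 and ∂z/∂y = −n_y/n_z = 0.70352.
Intercept c from Station 1: 611 + 99.54 − 194.87 = 515.66.
At (462, 504): z = −74.3 + 354.6 + 515.66 = 795.9 m.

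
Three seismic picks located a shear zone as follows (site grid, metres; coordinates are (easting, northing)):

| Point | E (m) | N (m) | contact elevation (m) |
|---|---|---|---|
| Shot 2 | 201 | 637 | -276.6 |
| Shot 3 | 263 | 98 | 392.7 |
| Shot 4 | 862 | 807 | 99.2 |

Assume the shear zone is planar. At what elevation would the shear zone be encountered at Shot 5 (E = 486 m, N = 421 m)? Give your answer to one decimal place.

216.0 m

Let the plane be z = a·E + b·N + c.
Shot 3−Shot 2: 62a − 539b = 669.3;  Shot 4−Shot 2: 661a + 170b = 375.8.
Solving gives a = 0.86238, b = −1.14255.
Then c = -276.6 − a·201 − b·637 = 277.86.
At (486, 421): z = 419.1 − 481.0 + 277.86 = 216.0 m.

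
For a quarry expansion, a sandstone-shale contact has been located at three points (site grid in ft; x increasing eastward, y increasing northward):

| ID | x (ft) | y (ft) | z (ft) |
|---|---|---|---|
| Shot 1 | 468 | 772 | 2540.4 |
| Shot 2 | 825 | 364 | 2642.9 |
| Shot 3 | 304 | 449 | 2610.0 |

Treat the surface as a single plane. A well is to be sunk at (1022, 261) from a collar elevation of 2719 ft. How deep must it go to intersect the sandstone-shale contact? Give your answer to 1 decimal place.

47.5 ft

Two edge vectors: Shot 1→Shot 2 = (357, -408, 102.5), Shot 1→Shot 3 = (-164, -323, 69.6).
Normal n = (Shot 1→Shot 2) × (Shot 1→Shot 3) = (4710.7, -41657.2, -182223).
So ∂z/∂x = −n_x/n_z = 0.025851 and ∂z/∂y = −n_y/n_z = −0.228606.
Intercept c from Shot 1: 2540.4 − 12.10 + 176.48 = 2704.79.
At (1022, 261): z_contact = 26.42 − 59.67 + 2704.79 = 2671.54 ft.
Depth below ground = 2719 − 2671.54 = 47.5 ft.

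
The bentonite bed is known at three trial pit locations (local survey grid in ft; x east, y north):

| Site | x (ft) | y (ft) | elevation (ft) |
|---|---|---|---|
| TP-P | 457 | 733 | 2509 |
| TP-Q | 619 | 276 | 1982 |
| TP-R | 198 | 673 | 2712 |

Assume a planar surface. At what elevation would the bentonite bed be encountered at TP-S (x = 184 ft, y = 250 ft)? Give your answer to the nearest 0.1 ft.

Two edge vectors: TP-P→TP-Q = (162, -457, -527), TP-P→TP-R = (-259, -60, 203).
Normal n = (TP-P→TP-Q) × (TP-P→TP-R) = (-124391, 103607, -128083).
So ∂z/∂x = −n_x/n_z = −0.97117 and ∂z/∂y = −n_y/n_z = 0.80891.
Intercept c from TP-P: 2509 + 443.83 − 592.93 = 2359.90.
At (184, 250): z = −178.7 + 202.2 + 2359.90 = 2383.4 ft.

2383.4 ft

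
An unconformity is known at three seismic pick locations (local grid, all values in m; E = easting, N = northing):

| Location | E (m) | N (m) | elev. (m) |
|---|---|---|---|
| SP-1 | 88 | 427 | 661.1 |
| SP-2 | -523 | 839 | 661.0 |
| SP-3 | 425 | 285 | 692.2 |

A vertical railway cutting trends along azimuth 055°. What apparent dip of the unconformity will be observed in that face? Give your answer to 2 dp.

22.30°

Let the plane be z = a·E + b·N + c.
SP-2−SP-1: −611a + 412b = −0.1;  SP-3−SP-1: 337a − 142b = 31.1.
Solving gives a = 0.24575, b = 0.36420.
Unit vector along 055° is (sin 55°, cos 55°) = (0.8192, 0.5736).
Slope in that direction = a·(0.8192) + b·(0.5736) = 0.41020.
Apparent dip = arctan|0.41020| = 22.30° (true dip is 23.7°, so apparent ≤ true as expected).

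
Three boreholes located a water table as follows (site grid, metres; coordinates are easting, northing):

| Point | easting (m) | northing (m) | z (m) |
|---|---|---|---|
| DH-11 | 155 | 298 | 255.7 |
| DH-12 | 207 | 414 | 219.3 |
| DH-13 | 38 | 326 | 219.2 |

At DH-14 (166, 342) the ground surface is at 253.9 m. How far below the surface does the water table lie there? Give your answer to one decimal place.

13.9 m

Two edge vectors: DH-11→DH-12 = (52, 116, -36.4), DH-11→DH-13 = (-117, 28, -36.5).
Normal n = (DH-11→DH-12) × (DH-11→DH-13) = (-3214.8, 6156.8, 15028).
So ∂z/∂easting = −n_x/n_z = 0.21392 and ∂z/∂northing = −n_y/n_z = −0.40969.
Intercept c from DH-11: 255.7 − 33.16 + 122.09 = 344.63.
At (166, 342): z_contact = 35.51 − 140.11 + 344.63 = 240.03 m.
Depth below ground = 253.9 − 240.03 = 13.9 m.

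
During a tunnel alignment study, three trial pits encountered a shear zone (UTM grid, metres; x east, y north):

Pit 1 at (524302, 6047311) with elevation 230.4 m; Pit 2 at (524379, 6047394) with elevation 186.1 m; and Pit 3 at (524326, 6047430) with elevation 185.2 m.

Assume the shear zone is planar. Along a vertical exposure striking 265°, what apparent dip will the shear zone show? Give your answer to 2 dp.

Two edge vectors: Pit 1→Pit 2 = (77, 83, -44.3), Pit 1→Pit 3 = (24, 119, -45.2).
Normal n = (Pit 1→Pit 2) × (Pit 1→Pit 3) = (1520.1, 2417.2, 7171).
So ∂z/∂x = −n_x/n_z = −0.21198 and ∂z/∂y = −n_y/n_z = −0.33708.
Unit vector along 265° is (sin 265°, cos 265°) = (-0.9962, -0.0872).
Slope in that direction = a·(-0.9962) + b·(-0.0872) = 0.24055.
Apparent dip = arctan|0.24055| = 13.53° (true dip is 21.7°, so apparent ≤ true as expected).

13.53°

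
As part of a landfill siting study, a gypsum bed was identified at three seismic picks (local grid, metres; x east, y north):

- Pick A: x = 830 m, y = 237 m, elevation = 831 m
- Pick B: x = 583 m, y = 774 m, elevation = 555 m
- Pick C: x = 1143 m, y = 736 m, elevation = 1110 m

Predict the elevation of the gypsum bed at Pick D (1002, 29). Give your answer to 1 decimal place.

1013.2 m

Two edge vectors: Pick A→Pick B = (-247, 537, -276), Pick A→Pick C = (313, 499, 279).
Normal n = (Pick A→Pick B) × (Pick A→Pick C) = (287547, -17475, -291334).
So ∂z/∂x = −n_x/n_z = 0.987001 and ∂z/∂y = −n_y/n_z = −0.059983.
Intercept c from Pick A: 831 − 819.21 + 14.22 = 26.00.
At (1002, 29): z = 989.0 − 1.7 + 26.00 = 1013.2 m.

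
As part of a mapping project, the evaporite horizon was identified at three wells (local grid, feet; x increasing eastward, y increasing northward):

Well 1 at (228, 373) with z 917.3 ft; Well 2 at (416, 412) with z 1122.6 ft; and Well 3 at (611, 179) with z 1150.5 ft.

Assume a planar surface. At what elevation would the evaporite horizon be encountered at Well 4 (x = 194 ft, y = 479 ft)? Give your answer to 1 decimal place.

Let the plane be z = a·x + b·y + c.
Well 2−Well 1: 188a + 39b = 205.3;  Well 3−Well 1: 383a − 194b = 233.2.
Solving gives a = 0.95164, b = 0.67670.
Then c = 917.3 − a·228 − b·373 = 447.92.
At (194, 479): z = 184.6 + 324.1 + 447.92 = 956.7 ft.

956.7 ft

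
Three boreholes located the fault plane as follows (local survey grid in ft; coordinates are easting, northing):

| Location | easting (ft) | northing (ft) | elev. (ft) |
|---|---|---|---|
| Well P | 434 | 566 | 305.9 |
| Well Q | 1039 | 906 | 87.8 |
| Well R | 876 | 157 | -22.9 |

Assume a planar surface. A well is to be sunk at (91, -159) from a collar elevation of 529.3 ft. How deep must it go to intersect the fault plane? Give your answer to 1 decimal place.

Let the plane be z = a·easting + b·northing + c.
Well Q−Well P: 605a + 340b = −218.1;  Well R−Well P: 442a − 409b = −328.8.
Solving gives a = −0.505361, b = 0.257776.
Then c = 305.9 − a·434 − b·566 = 379.33.
At (91, -159): z_contact = −45.99 − 40.99 + 379.33 = 292.35 ft.
Depth below ground = 529.3 − 292.35 = 236.9 ft.

236.9 ft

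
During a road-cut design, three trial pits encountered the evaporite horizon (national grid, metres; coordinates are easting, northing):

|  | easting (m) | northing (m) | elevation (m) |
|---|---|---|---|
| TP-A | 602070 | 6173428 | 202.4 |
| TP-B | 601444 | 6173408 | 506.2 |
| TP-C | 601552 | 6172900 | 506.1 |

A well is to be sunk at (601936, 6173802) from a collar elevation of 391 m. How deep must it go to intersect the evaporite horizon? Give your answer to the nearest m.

162 m

Two edge vectors: TP-A→TP-B = (-626, -20, 303.8), TP-A→TP-C = (-518, -528, 303.7).
Normal n = (TP-A→TP-B) × (TP-A→TP-C) = (154332.4, 32747.8, 320168).
So ∂z/∂easting = −n_x/n_z = −0.48203568 and ∂z/∂northing = −n_y/n_z = −0.10228318.
Intercept c from TP-A: 202.4 + 290219.22 + 631437.82 = 921859.45.
At (601936, 6173802): z_contact = −290154.6 − 631476.1 + 921859.45 = 228.7 m.
Depth below ground = 391 − 228.7 = 162 m.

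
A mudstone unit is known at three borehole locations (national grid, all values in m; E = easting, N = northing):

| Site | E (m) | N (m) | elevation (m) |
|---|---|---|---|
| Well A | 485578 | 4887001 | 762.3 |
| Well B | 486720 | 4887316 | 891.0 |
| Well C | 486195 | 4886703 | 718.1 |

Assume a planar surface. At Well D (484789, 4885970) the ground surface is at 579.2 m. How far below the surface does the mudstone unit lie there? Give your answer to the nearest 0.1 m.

Let the plane be z = a·E + b·N + c.
Well B−Well A: 1142a + 315b = 128.7;  Well C−Well A: 617a − 298b = −44.2.
Solving gives a = 0.045690902, b = 0.242923779.
Then c = 762.3 − a·485578 − b·4887001 = −1208592.95.
At (484789, 4885970): z_contact = 22150.45 + 1186918.30 − 1208592.95 = 475.80 m.
Depth below ground = 579.2 − 475.80 = 103.4 m.

103.4 m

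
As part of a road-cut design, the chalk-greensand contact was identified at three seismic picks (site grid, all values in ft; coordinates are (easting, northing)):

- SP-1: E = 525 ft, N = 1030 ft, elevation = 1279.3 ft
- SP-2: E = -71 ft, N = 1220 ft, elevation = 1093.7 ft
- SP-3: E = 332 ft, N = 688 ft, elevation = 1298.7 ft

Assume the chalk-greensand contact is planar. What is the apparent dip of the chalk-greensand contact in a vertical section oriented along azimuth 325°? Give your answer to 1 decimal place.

Let the plane be z = a·E + b·N + c.
SP-2−SP-1: −596a + 190b = −185.6;  SP-3−SP-1: −193a − 342b = 19.4.
Solving gives a = 0.24860, b = −0.19702.
Unit vector along 325° is (sin 325°, cos 325°) = (-0.5736, 0.8192).
Slope in that direction = a·(-0.5736) + b·(0.8192) = −0.30398.
Apparent dip = arctan|0.30398| = 16.9° (true dip is 17.6°, so apparent ≤ true as expected).

16.9°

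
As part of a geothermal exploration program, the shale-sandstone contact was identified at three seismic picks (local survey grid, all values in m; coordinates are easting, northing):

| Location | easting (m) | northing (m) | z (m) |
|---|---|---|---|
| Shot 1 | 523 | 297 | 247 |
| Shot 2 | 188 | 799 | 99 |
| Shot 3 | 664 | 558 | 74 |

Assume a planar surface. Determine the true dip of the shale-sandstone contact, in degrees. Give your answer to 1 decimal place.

30.3°

Two edge vectors: Shot 1→Shot 2 = (-335, 502, -148), Shot 1→Shot 3 = (141, 261, -173).
Normal n = (Shot 1→Shot 2) × (Shot 1→Shot 3) = (-48218, -78823, -158217).
So ∂z/∂easting = −n_x/n_z = −0.30476 and ∂z/∂northing = −n_y/n_z = −0.49820.
Gradient magnitude |∇z| = √(a² + b²) = √(0.09288 + 0.24820) = 0.58402.
True dip = arctan(0.58402) = 30.3°, dipping toward NNE (azimuth ≈ 031°).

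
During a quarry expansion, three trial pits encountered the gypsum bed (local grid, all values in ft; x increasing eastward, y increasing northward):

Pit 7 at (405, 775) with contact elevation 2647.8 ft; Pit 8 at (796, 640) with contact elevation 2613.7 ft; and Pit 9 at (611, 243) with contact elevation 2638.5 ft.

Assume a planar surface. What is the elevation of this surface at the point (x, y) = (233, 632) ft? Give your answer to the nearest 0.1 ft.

2666.6 ft

Let the plane be z = a·x + b·y + c.
Pit 8−Pit 7: 391a − 135b = −34.1;  Pit 9−Pit 7: 206a − 532b = −9.3.
Solving gives a = −0.09370, b = −0.01880.
Then c = 2647.8 − a·405 − b·775 = 2700.32.
At (233, 632): z = −21.8 − 11.9 + 2700.32 = 2666.6 ft.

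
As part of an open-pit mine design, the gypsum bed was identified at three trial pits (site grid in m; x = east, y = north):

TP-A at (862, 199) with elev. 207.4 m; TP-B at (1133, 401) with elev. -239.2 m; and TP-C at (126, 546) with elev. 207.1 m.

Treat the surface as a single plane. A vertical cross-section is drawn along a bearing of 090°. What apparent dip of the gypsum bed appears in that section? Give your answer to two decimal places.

Let the plane be z = a·x + b·y + c.
TP-B−TP-A: 271a + 202b = −446.6;  TP-C−TP-A: −736a + 347b = −0.3.
Solving gives a = −0.63825, b = −1.35462.
Unit vector along 090° is (sin 90°, cos 90°) = (1.0000, 0.0000).
Slope in that direction = a·(1.0000) + b·(0.0000) = −0.63825.
Apparent dip = arctan|0.63825| = 32.55° (true dip is 56.3°, so apparent ≤ true as expected).

32.55°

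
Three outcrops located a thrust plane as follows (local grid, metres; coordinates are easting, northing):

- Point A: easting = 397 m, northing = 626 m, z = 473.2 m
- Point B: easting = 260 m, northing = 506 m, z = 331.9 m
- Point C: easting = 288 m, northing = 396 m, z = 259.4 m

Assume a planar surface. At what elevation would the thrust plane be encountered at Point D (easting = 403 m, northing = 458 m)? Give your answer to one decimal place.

348.8 m

Let the plane be z = a·easting + b·northing + c.
Point B−Point A: −137a − 120b = −141.3;  Point C−Point A: −109a − 230b = −213.8.
Solving gives a = 0.37130, b = 0.75360.
Then c = 473.2 − a·397 − b·626 = −145.96.
At (403, 458): z = 149.6 + 345.2 − 145.96 = 348.8 m.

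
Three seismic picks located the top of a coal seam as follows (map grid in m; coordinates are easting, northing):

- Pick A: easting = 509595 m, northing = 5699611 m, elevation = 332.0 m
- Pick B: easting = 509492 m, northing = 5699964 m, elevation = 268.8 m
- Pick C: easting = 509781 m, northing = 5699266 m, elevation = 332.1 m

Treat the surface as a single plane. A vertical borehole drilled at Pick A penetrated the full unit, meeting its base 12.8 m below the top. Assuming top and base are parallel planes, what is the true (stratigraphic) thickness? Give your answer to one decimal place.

9.9 m

Two edge vectors: Pick A→Pick B = (-103, 353, -63.2), Pick A→Pick C = (186, -345, 0.1).
Normal n = (Pick A→Pick B) × (Pick A→Pick C) = (-21768.7, -11744.9, -30123).
So ∂z/∂easting = −n_x/n_z = −0.72266 and ∂z/∂northing = −n_y/n_z = −0.38990.
|∇z| = √(a²+b²) = 0.82113, so dip δ = arctan(0.82113) = 39.39°.
True thickness = vertical thickness × cos δ = 12.8 × cos 39.39° = 9.9 m.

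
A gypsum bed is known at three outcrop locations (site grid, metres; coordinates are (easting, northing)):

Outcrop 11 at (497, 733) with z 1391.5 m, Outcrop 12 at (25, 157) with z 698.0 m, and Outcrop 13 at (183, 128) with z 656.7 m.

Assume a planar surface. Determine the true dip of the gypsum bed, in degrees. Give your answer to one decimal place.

Two edge vectors: Outcrop 11→Outcrop 12 = (-472, -576, -693.5), Outcrop 11→Outcrop 13 = (-314, -605, -734.8).
Normal n = (Outcrop 11→Outcrop 12) × (Outcrop 11→Outcrop 13) = (3677.3, -129066.6, 104696).
So ∂z/∂E = −n_x/n_z = −0.03512 and ∂z/∂N = −n_y/n_z = 1.23277.
Gradient magnitude |∇z| = √(a² + b²) = √(0.00123 + 1.51973) = 1.23328.
True dip = arctan(1.23328) = 51.0°, dipping toward S (azimuth ≈ 178°).

51.0°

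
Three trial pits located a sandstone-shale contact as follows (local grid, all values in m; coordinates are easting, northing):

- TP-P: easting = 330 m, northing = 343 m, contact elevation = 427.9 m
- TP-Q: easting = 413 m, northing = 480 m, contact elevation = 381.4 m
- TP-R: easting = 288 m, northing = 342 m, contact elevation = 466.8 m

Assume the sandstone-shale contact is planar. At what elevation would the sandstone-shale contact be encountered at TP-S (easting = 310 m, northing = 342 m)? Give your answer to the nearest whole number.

Two edge vectors: TP-P→TP-Q = (83, 137, -46.5), TP-P→TP-R = (-42, -1, 38.9).
Normal n = (TP-P→TP-Q) × (TP-P→TP-R) = (5282.8, -1275.7, 5671).
So ∂z/∂easting = −n_x/n_z = −0.93155 and ∂z/∂northing = −n_y/n_z = 0.22495.
Intercept c from TP-P: 427.9 + 307.41 − 77.16 = 658.15.
At (310, 342): z = −288.8 + 76.9 + 658.15 = 446.3 m.

446 m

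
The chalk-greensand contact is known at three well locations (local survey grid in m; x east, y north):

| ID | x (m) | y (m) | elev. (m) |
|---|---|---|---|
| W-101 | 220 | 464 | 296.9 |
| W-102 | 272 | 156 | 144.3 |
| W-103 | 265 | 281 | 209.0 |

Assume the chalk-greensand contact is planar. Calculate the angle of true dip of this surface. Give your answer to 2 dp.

Two edge vectors: W-101→W-102 = (52, -308, -152.6), W-101→W-103 = (45, -183, -87.9).
Normal n = (W-101→W-102) × (W-101→W-103) = (-852.6, -2296.2, 4344).
So ∂z/∂x = −n_x/n_z = 0.19627 and ∂z/∂y = −n_y/n_z = 0.52859.
Gradient magnitude |∇z| = √(a² + b²) = √(0.03852 + 0.27941) = 0.56385.
True dip = arctan(0.56385) = 29.42°, dipping toward SSW (azimuth ≈ 200°).

29.42°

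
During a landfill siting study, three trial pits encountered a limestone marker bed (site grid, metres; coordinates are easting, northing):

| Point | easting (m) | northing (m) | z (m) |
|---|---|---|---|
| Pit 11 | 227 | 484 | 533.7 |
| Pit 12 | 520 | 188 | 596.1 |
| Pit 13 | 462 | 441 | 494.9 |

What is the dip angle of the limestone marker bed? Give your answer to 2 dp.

Two edge vectors: Pit 11→Pit 12 = (293, -296, 62.4), Pit 11→Pit 13 = (235, -43, -38.8).
Normal n = (Pit 11→Pit 12) × (Pit 11→Pit 13) = (14168, 26032.4, 56961).
So ∂z/∂easting = −n_x/n_z = −0.24873 and ∂z/∂northing = −n_y/n_z = −0.45702.
Gradient magnitude |∇z| = √(a² + b²) = √(0.06187 + 0.20887) = 0.52032.
True dip = arctan(0.52032) = 27.49°, dipping toward NNE (azimuth ≈ 029°).

27.49°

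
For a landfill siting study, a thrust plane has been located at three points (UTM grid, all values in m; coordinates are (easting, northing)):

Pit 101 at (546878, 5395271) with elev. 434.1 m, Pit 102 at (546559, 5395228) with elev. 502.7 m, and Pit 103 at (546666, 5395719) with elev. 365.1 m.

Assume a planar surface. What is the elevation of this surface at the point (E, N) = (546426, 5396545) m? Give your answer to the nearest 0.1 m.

Two edge vectors: Pit 101→Pit 102 = (-319, -43, 68.6), Pit 101→Pit 103 = (-212, 448, -69).
Normal n = (Pit 101→Pit 102) × (Pit 101→Pit 103) = (-27765.8, -36554.2, -152028).
So ∂z/∂E = −n_x/n_z = −0.182636093 and ∂z/∂N = −n_y/n_z = −0.240443866.
Intercept c from Pit 101: 434.1 + 99879.66 + 1297259.82 = 1397573.58.
At (546426, 5396545): z = −99797.1 − 1297566.1 + 1397573.58 = 210.3 m.

210.3 m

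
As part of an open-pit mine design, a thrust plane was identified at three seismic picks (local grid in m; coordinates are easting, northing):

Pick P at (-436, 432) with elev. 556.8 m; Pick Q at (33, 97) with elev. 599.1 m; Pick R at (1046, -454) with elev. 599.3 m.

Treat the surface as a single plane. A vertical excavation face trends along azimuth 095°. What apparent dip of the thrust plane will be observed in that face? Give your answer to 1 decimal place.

13.5°

Let the plane be z = a·easting + b·northing + c.
Pick Q−Pick P: 469a − 335b = 42.3;  Pick R−Pick P: 1482a − 886b = 42.5.
Solving gives a = −0.28714, b = −0.52827.
Unit vector along 095° is (sin 95°, cos 95°) = (0.9962, -0.0872).
Slope in that direction = a·(0.9962) + b·(-0.0872) = −0.24001.
Apparent dip = arctan|0.24001| = 13.5° (true dip is 31.0°, so apparent ≤ true as expected).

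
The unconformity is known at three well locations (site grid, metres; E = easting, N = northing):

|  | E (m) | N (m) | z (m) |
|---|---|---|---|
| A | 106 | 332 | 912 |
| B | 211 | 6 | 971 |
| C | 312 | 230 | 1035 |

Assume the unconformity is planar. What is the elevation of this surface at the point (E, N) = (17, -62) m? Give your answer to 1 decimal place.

Two edge vectors: A→B = (105, -326, 59), A→C = (206, -102, 123).
Normal n = (A→B) × (A→C) = (-34080, -761, 56446).
So ∂z/∂E = −n_x/n_z = 0.60376 and ∂z/∂N = −n_y/n_z = 0.01348.
Intercept c from A: 912 − 64.00 − 4.48 = 843.53.
At (17, -62): z = 10.3 − 0.8 + 843.53 = 853.0 m.

853.0 m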